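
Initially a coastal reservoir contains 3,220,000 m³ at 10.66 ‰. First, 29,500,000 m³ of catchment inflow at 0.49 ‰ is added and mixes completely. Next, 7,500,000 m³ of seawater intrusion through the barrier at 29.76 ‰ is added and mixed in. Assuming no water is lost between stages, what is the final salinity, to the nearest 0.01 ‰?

6.76 ‰

Salt balance:
Initial salt = 3,220,000×10.66 = 34,325,200
After stage 1: salt = 34,325,200 + 29,500,000×0.49 = 48,780,200; volume = 32,720,000 m³; S = 1.491 ‰
After stage 2: salt = 48,780,200 + 7,500,000×29.76 = 271,980,200; volume = 40,220,000 m³
S = 271,980,200 / 40,220,000 = 6.7623 ‰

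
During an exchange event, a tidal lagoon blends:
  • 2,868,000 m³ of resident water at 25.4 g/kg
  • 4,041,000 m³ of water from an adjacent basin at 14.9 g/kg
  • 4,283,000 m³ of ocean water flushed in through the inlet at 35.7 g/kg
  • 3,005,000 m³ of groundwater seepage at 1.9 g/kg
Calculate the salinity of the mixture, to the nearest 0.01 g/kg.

Salt balance:
salt = 2,868,000×25.4 + 4,041,000×14.9 + 4,283,000×35.7 + 3,005,000×1.9 = 72,847,200 + 60,210,900 + 152,903,100 + 5,709,500 = 291,670,700
volume = 2,868,000 + 4,041,000 + 4,283,000 + 3,005,000 = 14,197,000 m³
S = 291,670,700 / 14,197,000 = 20.5445 g/kg

20.54 g/kg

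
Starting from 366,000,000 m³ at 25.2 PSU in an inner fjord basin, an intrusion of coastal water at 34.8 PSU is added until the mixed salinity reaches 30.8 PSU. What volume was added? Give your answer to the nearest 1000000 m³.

512000000 m³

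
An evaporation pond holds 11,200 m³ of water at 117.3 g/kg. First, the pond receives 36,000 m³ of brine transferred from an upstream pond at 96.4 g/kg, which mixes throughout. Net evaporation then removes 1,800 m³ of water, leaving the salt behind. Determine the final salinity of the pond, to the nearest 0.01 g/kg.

105.38 g/kg

After mixing: salt = 11,200×117.3 + 36,000×96.4 = 4,784,160; volume = 47,200 m³
After evaporation: salt unchanged = 4,784,160; volume = 47,200 − 1,800 = 45,400 m³
S = 4,784,160 / 45,400 = 105.378 g/kg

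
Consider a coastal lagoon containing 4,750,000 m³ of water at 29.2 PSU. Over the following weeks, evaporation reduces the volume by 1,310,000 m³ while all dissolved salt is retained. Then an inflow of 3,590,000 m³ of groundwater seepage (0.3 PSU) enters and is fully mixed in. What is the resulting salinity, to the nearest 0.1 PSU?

After evaporation: salt = 4,750,000×29.2 = 138,700,000; volume = 4,750,000 − 1,310,000 = 3,440,000 m³
After mixing: salt = 138,700,000 + 3,590,000×0.3 = 139,777,000; volume = 3,440,000 + 3,590,000 = 7,030,000 m³
S = 139,777,000 / 7,030,000 = 19.8829 PSU

19.9 PSU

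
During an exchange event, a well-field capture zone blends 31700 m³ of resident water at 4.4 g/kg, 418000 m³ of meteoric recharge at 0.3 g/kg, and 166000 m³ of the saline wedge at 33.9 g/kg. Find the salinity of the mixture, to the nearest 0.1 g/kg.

9.6 g/kg

Mass of salt is conserved:
salt = 31,700×4.4 + 418,000×0.3 + 166,000×33.9 = 139,480 + 125,400 + 5,627,400 = 5,892,280
volume = 31,700 + 418,000 + 166,000 = 615,700 m³
S = 5,892,280 / 615,700 = 9.57 g/kg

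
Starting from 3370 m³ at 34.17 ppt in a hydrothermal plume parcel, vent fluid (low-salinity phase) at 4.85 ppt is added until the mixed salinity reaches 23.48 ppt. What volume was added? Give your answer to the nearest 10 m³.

1930 m³

Salt balance: 3,370×34.17 + V×4.85 = (3,370+V)×23.48
115,152.9 + 4.85V = 79,127.6 + 23.48V
36,025.3 = 18.63V
V = 1,933.73 m³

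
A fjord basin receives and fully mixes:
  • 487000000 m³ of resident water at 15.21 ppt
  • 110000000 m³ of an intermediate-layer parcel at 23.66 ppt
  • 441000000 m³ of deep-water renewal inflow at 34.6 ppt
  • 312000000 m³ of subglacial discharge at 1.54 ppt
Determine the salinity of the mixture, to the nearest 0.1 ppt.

19.1 ppt

Mass of salt is conserved:
salt = 487,000,000×15.21 + 110,000,000×23.66 + 441,000,000×34.6 + 312,000,000×1.54 = 7,407,270,000 + 2,602,600,000 + 15,258,600,000 + 480,480,000 = 25,748,950,000
volume = 487,000,000 + 110,000,000 + 441,000,000 + 312,000,000 = 1,350,000,000 m³
S = 25,748,950,000 / 1,350,000,000 = 19.073 ppt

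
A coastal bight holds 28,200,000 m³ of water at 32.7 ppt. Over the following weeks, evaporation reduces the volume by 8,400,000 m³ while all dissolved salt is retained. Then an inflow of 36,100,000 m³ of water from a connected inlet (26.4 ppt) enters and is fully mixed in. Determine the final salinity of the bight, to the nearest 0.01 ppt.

After evaporation: salt = 28,200,000×32.7 = 922,140,000; volume = 28,200,000 − 8,400,000 = 19,800,000 m³
After mixing: salt = 922,140,000 + 36,100,000×26.4 = 1,875,180,000; volume = 19,800,000 + 36,100,000 = 55,900,000 m³
S = 1,875,180,000 / 55,900,000 = 33.5453 ppt

33.55 ppt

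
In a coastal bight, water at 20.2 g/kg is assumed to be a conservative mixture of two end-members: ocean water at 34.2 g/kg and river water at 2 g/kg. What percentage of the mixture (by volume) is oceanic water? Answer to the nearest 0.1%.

Let g be the oceanic fraction. Salt balance per unit volume:
g×34.2 + (1−g)×2 = 20.2
g = (20.2 − 2) / (34.2 − 2) = 18.2/32.2 = 0.5652

56.5%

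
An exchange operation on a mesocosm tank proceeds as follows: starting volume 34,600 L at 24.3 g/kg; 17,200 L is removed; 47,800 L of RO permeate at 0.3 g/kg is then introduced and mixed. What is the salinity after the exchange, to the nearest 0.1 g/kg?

Remaining after removal: 17,400 L at 24.3 g/kg (salt = 422,820)
After addition: salt = 422,820 + 47,800×0.3 = 437,160; volume = 65,200 L
S = 437,160 / 65,200 = 6.7049 g/kg

6.7 g/kg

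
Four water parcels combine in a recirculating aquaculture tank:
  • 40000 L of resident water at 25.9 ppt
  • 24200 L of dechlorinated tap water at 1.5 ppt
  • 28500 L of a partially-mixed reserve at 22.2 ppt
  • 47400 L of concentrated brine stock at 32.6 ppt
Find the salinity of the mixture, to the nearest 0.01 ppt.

23.20 ppt

Salt balance:
salt = 40,000×25.9 + 24,200×1.5 + 28,500×22.2 + 47,400×32.6 = 1,036,000 + 36,300 + 632,700 + 1,545,240 = 3,250,240
volume = 40,000 + 24,200 + 28,500 + 47,400 = 140,100 L
S = 3,250,240 / 140,100 = 23.1994 ppt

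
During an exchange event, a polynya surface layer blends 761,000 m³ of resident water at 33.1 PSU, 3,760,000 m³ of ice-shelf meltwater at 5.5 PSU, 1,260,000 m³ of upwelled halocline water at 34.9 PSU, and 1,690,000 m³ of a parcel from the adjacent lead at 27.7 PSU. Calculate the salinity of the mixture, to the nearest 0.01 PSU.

18.29 PSU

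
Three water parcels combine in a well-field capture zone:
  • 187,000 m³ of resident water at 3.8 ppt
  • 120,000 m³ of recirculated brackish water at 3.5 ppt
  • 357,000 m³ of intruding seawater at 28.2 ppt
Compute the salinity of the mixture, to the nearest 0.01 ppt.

Weighted by volume,
salt = 187,000×3.8 + 120,000×3.5 + 357,000×28.2 = 710,600 + 420,000 + 10,067,400 = 11,198,000
volume = 187,000 + 120,000 + 357,000 = 664,000 m³
S = 11,198,000 / 664,000 = 16.8645 ppt

16.86 ppt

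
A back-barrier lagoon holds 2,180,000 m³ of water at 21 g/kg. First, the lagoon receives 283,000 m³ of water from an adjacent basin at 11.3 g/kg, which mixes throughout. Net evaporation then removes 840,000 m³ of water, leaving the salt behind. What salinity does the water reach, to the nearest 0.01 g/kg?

30.18 g/kg

After mixing: salt = 2,180,000×21 + 283,000×11.3 = 48,977,900; volume = 2,463,000 m³
After evaporation: salt unchanged = 48,977,900; volume = 2,463,000 − 840,000 = 1,623,000 m³
S = 48,977,900 / 1,623,000 = 30.1774 g/kg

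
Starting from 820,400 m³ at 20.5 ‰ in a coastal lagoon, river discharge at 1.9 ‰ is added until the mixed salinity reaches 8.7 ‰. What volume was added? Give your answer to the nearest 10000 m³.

1420000 m³

Salt balance: 820,400×20.5 + V×1.9 = (820,400+V)×8.7
16,818,200 + 1.9V = 7,137,480 + 8.7V
9,680,720 = 6.8V
V = 1,423,635.29 m³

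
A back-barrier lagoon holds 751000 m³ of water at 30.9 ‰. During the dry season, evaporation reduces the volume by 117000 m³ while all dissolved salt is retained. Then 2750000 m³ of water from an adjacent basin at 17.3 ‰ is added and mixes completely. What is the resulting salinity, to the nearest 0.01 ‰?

After evaporation: salt = 751,000×30.9 = 23,205,900; volume = 751,000 − 117,000 = 634,000 m³
After mixing: salt = 23,205,900 + 2,750,000×17.3 = 70,780,900; volume = 634,000 + 2,750,000 = 3,384,000 m³
S = 70,780,900 / 3,384,000 = 20.9163 ‰

20.92 ‰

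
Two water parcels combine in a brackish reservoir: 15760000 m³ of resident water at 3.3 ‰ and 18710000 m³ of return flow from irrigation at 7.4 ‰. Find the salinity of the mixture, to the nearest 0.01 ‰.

5.53 ‰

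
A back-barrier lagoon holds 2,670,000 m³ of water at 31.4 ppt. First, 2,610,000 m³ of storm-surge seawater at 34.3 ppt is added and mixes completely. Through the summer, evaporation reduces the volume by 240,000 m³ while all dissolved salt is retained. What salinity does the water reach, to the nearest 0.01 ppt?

After mixing: salt = 2,670,000×31.4 + 2,610,000×34.3 = 173,361,000; volume = 5,280,000 m³
After evaporation: salt unchanged = 173,361,000; volume = 5,280,000 − 240,000 = 5,040,000 m³
S = 173,361,000 / 5,040,000 = 34.397 ppt

34.40 ppt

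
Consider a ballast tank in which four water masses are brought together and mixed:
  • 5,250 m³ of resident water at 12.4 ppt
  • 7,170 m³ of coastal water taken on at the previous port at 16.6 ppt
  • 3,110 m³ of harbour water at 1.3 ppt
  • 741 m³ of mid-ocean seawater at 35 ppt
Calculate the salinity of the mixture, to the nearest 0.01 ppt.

13.16 ppt

Conserving salt mass:
salt = 5,250×12.4 + 7,170×16.6 + 3,110×1.3 + 741×35 = 65,100 + 119,022 + 4,043 + 25,935 = 214,100
volume = 5,250 + 7,170 + 3,110 + 741 = 16,271 m³
S = 214,100 / 16,271 = 13.1584 ppt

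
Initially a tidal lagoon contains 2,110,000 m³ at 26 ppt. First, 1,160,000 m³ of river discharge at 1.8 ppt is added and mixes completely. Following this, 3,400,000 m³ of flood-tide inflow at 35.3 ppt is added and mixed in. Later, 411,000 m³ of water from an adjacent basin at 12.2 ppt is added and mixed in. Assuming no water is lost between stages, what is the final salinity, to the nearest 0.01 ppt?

Mass of salt is conserved:
Initial salt = 2,110,000×26 = 54,860,000
After stage 1: salt = 54,860,000 + 1,160,000×1.8 = 56,948,000; volume = 3,270,000 m³; S = 17.415 ppt
After stage 2: salt = 56,948,000 + 3,400,000×35.3 = 176,968,000; volume = 6,670,000 m³; S = 26.532 ppt
After stage 3: salt = 176,968,000 + 411,000×12.2 = 181,982,200; volume = 7,081,000 m³
S = 181,982,200 / 7,081,000 = 25.7001 ppt

25.70 ppt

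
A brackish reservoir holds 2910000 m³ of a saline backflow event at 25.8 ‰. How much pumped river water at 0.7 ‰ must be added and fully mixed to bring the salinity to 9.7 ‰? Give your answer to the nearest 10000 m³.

Salt balance: 2,910,000×25.8 + V×0.7 = (2,910,000+V)×9.7
75,078,000 + 0.7V = 28,227,000 + 9.7V
46,851,000 = 9V
V = 5,205,666.67 m³

5210000 m³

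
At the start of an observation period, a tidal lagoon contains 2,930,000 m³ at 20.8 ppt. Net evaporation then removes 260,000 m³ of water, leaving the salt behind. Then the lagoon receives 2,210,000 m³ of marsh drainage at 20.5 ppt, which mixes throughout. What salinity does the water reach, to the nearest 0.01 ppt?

21.77 ppt

After evaporation: salt = 2,930,000×20.8 = 60,944,000; volume = 2,930,000 − 260,000 = 2,670,000 m³
After mixing: salt = 60,944,000 + 2,210,000×20.5 = 106,249,000; volume = 2,670,000 + 2,210,000 = 4,880,000 m³
S = 106,249,000 / 4,880,000 = 21.7723 ppt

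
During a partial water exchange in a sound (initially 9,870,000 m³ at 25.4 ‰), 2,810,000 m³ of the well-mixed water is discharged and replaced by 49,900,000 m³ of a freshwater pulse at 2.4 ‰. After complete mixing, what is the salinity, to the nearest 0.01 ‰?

Remaining after removal: 7,060,000 m³ at 25.4 ‰ (salt = 179,324,000)
After addition: salt = 179,324,000 + 49,900,000×2.4 = 299,084,000; volume = 56,960,000 m³
S = 299,084,000 / 56,960,000 = 5.2508 ‰

5.25 ‰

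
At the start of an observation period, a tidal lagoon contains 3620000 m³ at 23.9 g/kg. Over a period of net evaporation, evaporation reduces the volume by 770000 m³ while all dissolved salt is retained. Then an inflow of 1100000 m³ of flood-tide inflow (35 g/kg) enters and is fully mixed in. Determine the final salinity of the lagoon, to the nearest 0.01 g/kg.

After evaporation: salt = 3,620,000×23.9 = 86,518,000; volume = 3,620,000 − 770,000 = 2,850,000 m³
After mixing: salt = 86,518,000 + 1,100,000×35 = 125,018,000; volume = 2,850,000 + 1,100,000 = 3,950,000 m³
S = 125,018,000 / 3,950,000 = 31.6501 g/kg

31.65 g/kg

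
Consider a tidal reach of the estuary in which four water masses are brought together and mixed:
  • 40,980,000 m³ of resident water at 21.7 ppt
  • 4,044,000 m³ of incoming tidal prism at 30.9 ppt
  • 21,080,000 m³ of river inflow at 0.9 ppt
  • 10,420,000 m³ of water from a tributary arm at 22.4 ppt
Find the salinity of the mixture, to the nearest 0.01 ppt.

16.55 ppt

Weighted by volume,
salt = 40,980,000×21.7 + 4,044,000×30.9 + 21,080,000×0.9 + 10,420,000×22.4 = 889,266,000 + 124,959,600 + 18,972,000 + 233,408,000 = 1,266,605,600
volume = 40,980,000 + 4,044,000 + 21,080,000 + 10,420,000 = 76,524,000 m³
S = 1,266,605,600 / 76,524,000 = 16.5517 ppt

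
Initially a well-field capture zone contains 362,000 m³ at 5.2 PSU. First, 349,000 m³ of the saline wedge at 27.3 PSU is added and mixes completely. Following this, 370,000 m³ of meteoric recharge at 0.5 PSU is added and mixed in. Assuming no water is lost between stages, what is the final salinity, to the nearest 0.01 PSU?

10.73 PSU

Total salt / total volume:
Initial salt = 362,000×5.2 = 1,882,400
After stage 1: salt = 1,882,400 + 349,000×27.3 = 11,410,100; volume = 711,000 m³; S = 16.048 PSU
After stage 2: salt = 11,410,100 + 370,000×0.5 = 11,595,100; volume = 1,081,000 m³
S = 11,595,100 / 1,081,000 = 10.7263 PSU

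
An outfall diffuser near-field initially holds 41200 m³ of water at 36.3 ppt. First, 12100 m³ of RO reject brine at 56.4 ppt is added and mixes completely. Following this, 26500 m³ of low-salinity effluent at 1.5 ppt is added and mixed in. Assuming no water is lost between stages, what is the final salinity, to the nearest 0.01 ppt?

Total salt / total volume:
Initial salt = 41,200×36.3 = 1,495,560
After stage 1: salt = 1,495,560 + 12,100×56.4 = 2,178,000; volume = 53,300 m³; S = 40.863 ppt
After stage 2: salt = 2,178,000 + 26,500×1.5 = 2,217,750; volume = 79,800 m³
S = 2,217,750 / 79,800 = 27.7914 ppt

27.79 ppt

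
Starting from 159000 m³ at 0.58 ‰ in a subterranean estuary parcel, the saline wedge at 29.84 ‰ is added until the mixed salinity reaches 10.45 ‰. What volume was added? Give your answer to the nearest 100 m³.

80900 m³

Salt balance: 159,000×0.58 + V×29.84 = (159,000+V)×10.45
92,220 + 29.84V = 1,661,550 + 10.45V
1,569,330 = 19.39V
V = 80,935.02 m³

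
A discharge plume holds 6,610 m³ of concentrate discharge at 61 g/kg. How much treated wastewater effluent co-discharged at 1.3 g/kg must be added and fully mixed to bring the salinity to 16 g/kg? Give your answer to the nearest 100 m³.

20200 m³

Salt balance: 6,610×61 + V×1.3 = (6,610+V)×16
403,210 + 1.3V = 105,760 + 16V
297,450 = 14.7V
V = 20,234.69 m³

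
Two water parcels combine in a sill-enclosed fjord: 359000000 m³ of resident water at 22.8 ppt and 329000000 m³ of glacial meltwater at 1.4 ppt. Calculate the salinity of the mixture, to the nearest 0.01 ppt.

12.57 ppt

Mass of salt is conserved:
salt = 359,000,000×22.8 + 329,000,000×1.4 = 8,185,200,000 + 460,600,000 = 8,645,800,000
volume = 359,000,000 + 329,000,000 = 688,000,000 m³
S = 8,645,800,000 / 688,000,000 = 12.5666 ppt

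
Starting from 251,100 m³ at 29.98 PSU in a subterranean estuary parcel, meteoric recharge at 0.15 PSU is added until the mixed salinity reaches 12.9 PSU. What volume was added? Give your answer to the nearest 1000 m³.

Salt balance: 251,100×29.98 + V×0.15 = (251,100+V)×12.9
7,527,978 + 0.15V = 3,239,190 + 12.9V
4,288,788 = 12.75V
V = 336,375.53 m³

336000 m³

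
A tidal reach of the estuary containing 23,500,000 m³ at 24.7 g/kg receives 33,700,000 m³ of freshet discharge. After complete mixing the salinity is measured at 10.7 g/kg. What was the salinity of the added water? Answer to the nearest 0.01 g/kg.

0.94 g/kg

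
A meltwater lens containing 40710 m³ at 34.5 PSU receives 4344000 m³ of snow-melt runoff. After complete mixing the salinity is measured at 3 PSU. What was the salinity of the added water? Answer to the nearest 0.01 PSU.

Salt balance: 40,710×34.5 + 4,344,000×S = 4,384,710×3
1,404,495 + 4,344,000·S = 13,154,130
S = (13,154,130 − 1,404,495) / 4,344,000 = 2.7048 PSU

2.70 PSU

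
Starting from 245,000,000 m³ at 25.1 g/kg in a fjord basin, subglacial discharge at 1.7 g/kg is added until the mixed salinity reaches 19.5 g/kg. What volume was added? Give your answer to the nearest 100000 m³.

77100000 m³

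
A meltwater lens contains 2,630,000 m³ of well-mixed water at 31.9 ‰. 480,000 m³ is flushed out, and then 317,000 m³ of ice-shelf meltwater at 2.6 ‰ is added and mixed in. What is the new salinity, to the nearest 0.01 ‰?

Remaining after removal: 2,150,000 m³ at 31.9 ‰ (salt = 68,585,000)
After addition: salt = 68,585,000 + 317,000×2.6 = 69,409,200; volume = 2,467,000 m³
S = 69,409,200 / 2,467,000 = 28.1351 ‰

28.14 ‰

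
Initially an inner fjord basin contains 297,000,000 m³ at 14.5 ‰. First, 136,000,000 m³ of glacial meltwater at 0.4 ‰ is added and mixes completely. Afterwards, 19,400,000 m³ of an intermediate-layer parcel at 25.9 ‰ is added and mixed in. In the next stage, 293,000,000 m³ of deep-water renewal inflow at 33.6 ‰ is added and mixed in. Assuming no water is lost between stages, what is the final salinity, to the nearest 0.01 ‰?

19.73 ‰

Mass of salt is conserved:
Initial salt = 297,000,000×14.5 = 4,306,500,000
After stage 1: salt = 4,306,500,000 + 136,000,000×0.4 = 4,360,900,000; volume = 433,000,000 m³; S = 10.071 ‰
After stage 2: salt = 4,360,900,000 + 19,400,000×25.9 = 4,863,360,000; volume = 452,400,000 m³; S = 10.75 ‰
After stage 3: salt = 4,863,360,000 + 293,000,000×33.6 = 14,708,160,000; volume = 745,400,000 m³
S = 14,708,160,000 / 745,400,000 = 19.7319 ‰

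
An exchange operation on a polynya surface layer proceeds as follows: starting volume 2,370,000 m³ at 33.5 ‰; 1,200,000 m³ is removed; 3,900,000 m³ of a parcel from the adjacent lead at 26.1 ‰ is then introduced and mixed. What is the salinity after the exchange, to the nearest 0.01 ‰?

27.81 ‰

Remaining after removal: 1,170,000 m³ at 33.5 ‰ (salt = 39,195,000)
After addition: salt = 39,195,000 + 3,900,000×26.1 = 140,985,000; volume = 5,070,000 m³
S = 140,985,000 / 5,070,000 = 27.8077 ‰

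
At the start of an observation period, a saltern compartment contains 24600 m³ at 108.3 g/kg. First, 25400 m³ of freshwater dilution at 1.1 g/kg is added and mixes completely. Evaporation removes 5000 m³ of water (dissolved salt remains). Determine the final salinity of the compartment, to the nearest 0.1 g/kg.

After mixing: salt = 24,600×108.3 + 25,400×1.1 = 2,692,120; volume = 50,000 m³
After evaporation: salt unchanged = 2,692,120; volume = 50,000 − 5,000 = 45,000 m³
S = 2,692,120 / 45,000 = 59.8249 g/kg

59.8 g/kg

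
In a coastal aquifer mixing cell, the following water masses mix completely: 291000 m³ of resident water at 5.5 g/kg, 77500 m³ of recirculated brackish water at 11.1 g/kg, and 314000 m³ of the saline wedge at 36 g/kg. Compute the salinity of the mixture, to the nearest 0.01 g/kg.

20.17 g/kg

By conservation of dissolved salt,
salt = 291,000×5.5 + 77,500×11.1 + 314,000×36 = 1,600,500 + 860,250 + 11,304,000 = 13,764,750
volume = 291,000 + 77,500 + 314,000 = 682,500 m³
S = 13,764,750 / 682,500 = 20.1681 g/kg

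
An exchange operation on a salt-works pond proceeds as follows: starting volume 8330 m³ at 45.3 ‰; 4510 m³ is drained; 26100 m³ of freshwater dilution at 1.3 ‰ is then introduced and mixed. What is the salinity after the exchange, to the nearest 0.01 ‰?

Remaining after removal: 3,820 m³ at 45.3 ‰ (salt = 173,046)
After addition: salt = 173,046 + 26,100×1.3 = 206,976; volume = 29,920 m³
S = 206,976 / 29,920 = 6.9176 ‰

6.92 ‰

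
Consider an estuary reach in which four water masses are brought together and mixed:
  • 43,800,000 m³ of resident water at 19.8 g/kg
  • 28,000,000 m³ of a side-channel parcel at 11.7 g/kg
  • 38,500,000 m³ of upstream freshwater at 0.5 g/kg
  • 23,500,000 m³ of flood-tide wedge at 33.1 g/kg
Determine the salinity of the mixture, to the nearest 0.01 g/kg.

Weighted by volume,
salt = 43,800,000×19.8 + 28,000,000×11.7 + 38,500,000×0.5 + 23,500,000×33.1 = 867,240,000 + 327,600,000 + 19,250,000 + 777,850,000 = 1,991,940,000
volume = 43,800,000 + 28,000,000 + 38,500,000 + 23,500,000 = 133,800,000 m³
S = 1,991,940,000 / 133,800,000 = 14.8874 g/kg

14.89 g/kg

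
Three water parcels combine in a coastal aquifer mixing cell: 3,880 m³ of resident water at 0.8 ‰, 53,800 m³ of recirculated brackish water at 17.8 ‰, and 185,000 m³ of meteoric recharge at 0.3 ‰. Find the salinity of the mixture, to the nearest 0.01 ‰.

Total salt / total volume:
salt = 3,880×0.8 + 53,800×17.8 + 185,000×0.3 = 3,104 + 957,640 + 55,500 = 1,016,244
volume = 3,880 + 53,800 + 185,000 = 242,680 m³
S = 1,016,244 / 242,680 = 4.1876 ‰

4.19 ‰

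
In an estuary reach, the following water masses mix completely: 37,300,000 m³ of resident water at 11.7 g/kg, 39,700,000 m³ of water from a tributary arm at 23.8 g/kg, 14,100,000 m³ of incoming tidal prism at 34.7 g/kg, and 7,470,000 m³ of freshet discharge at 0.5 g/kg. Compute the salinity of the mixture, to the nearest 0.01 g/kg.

Mass of salt is conserved:
salt = 37,300,000×11.7 + 39,700,000×23.8 + 14,100,000×34.7 + 7,470,000×0.5 = 436,410,000 + 944,860,000 + 489,270,000 + 3,735,000 = 1,874,275,000
volume = 37,300,000 + 39,700,000 + 14,100,000 + 7,470,000 = 98,570,000 m³
S = 1,874,275,000 / 98,570,000 = 19.0147 g/kg

19.01 g/kg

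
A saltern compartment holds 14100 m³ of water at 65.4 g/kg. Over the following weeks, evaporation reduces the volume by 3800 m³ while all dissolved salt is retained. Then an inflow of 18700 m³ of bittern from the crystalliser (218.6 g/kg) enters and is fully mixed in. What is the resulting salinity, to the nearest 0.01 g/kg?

After evaporation: salt = 14,100×65.4 = 922,140; volume = 14,100 − 3,800 = 10,300 m³
After mixing: salt = 922,140 + 18,700×218.6 = 5,009,960; volume = 10,300 + 18,700 = 29,000 m³
S = 5,009,960 / 29,000 = 172.7572 g/kg

172.76 g/kg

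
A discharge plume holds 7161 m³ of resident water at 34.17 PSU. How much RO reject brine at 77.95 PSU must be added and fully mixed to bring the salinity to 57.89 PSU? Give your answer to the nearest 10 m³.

8470 m³

Salt balance: 7,161×34.17 + V×77.95 = (7,161+V)×57.89
244,691.37 + 77.95V = 414,550.29 + 57.89V
169,858.92 = 20.06V
V = 8,467.54 m³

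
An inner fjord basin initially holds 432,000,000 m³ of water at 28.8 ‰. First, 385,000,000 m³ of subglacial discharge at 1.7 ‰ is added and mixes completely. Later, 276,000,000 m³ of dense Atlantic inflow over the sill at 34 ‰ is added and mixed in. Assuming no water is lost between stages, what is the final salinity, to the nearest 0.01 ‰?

Salt balance:
Initial salt = 432,000,000×28.8 = 12,441,600,000
After stage 1: salt = 12,441,600,000 + 385,000,000×1.7 = 13,096,100,000; volume = 817,000,000 m³; S = 16.029 ‰
After stage 2: salt = 13,096,100,000 + 276,000,000×34 = 22,480,100,000; volume = 1,093,000,000 m³
S = 22,480,100,000 / 1,093,000,000 = 20.5673 ‰

20.57 ‰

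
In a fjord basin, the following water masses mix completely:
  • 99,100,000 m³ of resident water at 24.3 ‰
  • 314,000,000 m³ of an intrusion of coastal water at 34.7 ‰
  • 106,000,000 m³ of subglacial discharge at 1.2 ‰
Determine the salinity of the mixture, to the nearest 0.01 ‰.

25.87 ‰

Weighted by volume,
salt = 99,100,000×24.3 + 314,000,000×34.7 + 106,000,000×1.2 = 2,408,130,000 + 10,895,800,000 + 127,200,000 = 13,431,130,000
volume = 99,100,000 + 314,000,000 + 106,000,000 = 519,100,000 m³
S = 13,431,130,000 / 519,100,000 = 25.8739 ‰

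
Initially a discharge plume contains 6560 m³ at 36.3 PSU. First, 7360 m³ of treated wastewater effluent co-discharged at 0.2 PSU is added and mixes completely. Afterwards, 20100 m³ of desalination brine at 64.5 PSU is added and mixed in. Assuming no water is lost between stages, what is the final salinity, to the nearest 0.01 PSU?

45.15 PSU

Weighted by volume,
Initial salt = 6,560×36.3 = 238,128
After stage 1: salt = 238,128 + 7,360×0.2 = 239,600; volume = 13,920 m³; S = 17.213 PSU
After stage 2: salt = 239,600 + 20,100×64.5 = 1,536,050; volume = 34,020 m³
S = 1,536,050 / 34,020 = 45.1514 PSU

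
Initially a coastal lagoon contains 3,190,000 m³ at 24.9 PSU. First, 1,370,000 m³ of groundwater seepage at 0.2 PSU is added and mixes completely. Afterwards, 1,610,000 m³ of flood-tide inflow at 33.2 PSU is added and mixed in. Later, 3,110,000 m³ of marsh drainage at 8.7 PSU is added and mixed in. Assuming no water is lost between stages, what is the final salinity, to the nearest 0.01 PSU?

17.26 PSU

Salt balance:
Initial salt = 3,190,000×24.9 = 79,431,000
After stage 1: salt = 79,431,000 + 1,370,000×0.2 = 79,705,000; volume = 4,560,000 m³; S = 17.479 PSU
After stage 2: salt = 79,705,000 + 1,610,000×33.2 = 133,157,000; volume = 6,170,000 m³; S = 21.581 PSU
After stage 3: salt = 133,157,000 + 3,110,000×8.7 = 160,214,000; volume = 9,280,000 m³
S = 160,214,000 / 9,280,000 = 17.2644 PSU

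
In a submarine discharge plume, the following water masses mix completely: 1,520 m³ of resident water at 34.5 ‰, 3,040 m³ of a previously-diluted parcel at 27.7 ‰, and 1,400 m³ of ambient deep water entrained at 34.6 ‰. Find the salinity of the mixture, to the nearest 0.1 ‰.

31.1 ‰

Conserving salt mass:
salt = 1,520×34.5 + 3,040×27.7 + 1,400×34.6 = 52,440 + 84,208 + 48,440 = 185,088
volume = 1,520 + 3,040 + 1,400 = 5,960 m³
S = 185,088 / 5,960 = 31.055 ‰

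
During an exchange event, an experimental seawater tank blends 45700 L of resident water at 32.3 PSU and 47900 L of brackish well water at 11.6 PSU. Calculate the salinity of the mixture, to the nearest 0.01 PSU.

Total salt / total volume:
salt = 45,700×32.3 + 47,900×11.6 = 1,476,110 + 555,640 = 2,031,750
volume = 45,700 + 47,900 = 93,600 L
S = 2,031,750 / 93,600 = 21.7067 PSU

21.71 PSU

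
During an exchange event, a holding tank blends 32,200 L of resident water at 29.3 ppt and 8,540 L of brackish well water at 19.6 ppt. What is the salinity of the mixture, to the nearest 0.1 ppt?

Total salt / total volume:
salt = 32,200×29.3 + 8,540×19.6 = 943,460 + 167,384 = 1,110,844
volume = 32,200 + 8,540 = 40,740 L
S = 1,110,844 / 40,740 = 27.267 ppt

27.3 ppt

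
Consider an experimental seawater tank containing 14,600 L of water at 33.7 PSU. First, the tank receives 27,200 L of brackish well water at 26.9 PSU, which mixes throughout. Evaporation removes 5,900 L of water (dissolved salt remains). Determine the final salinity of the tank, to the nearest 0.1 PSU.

After mixing: salt = 14,600×33.7 + 27,200×26.9 = 1,223,700; volume = 41,800 L
After evaporation: salt unchanged = 1,223,700; volume = 41,800 − 5,900 = 35,900 L
S = 1,223,700 / 35,900 = 34.0864 PSU

34.1 PSU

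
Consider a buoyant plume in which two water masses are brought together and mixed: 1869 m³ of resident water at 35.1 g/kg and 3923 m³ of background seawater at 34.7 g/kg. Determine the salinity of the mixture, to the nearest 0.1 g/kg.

Total salt / total volume:
salt = 1,869×35.1 + 3,923×34.7 = 65,601.9 + 136,128.1 = 201,730
volume = 1,869 + 3,923 = 5,792 m³
S = 201,730 / 5,792 = 34.829 g/kg

34.8 g/kg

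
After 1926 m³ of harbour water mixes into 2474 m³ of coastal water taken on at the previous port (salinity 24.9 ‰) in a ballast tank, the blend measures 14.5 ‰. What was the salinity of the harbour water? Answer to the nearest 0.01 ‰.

1.14 ‰

Salt balance: 2,474×24.9 + 1,926×S = 4,400×14.5
61,602.6 + 1,926·S = 63,800
S = (63,800 − 61,602.6) / 1,926 = 1.1409 ‰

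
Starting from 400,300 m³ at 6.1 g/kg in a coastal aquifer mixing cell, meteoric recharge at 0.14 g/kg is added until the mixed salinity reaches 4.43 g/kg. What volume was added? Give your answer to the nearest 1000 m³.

Salt balance: 400,300×6.1 + V×0.14 = (400,300+V)×4.43
2,441,830 + 0.14V = 1,773,329 + 4.43V
668,501 = 4.29V
V = 155,827.74 m³

156000 m³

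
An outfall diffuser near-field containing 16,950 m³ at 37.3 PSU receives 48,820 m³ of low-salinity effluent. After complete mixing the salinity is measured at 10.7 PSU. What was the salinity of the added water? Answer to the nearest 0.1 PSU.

Salt balance: 16,950×37.3 + 48,820×S = 65,770×10.7
632,235 + 48,820·S = 703,739
S = (703,739 − 632,235) / 48,820 = 1.4646 PSU

1.5 PSU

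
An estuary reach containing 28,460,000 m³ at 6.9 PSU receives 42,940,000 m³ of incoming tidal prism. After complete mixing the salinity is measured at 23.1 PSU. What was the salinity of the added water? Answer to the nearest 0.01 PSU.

33.84 PSU

Salt balance: 28,460,000×6.9 + 42,940,000×S = 71,400,000×23.1
196,374,000 + 42,940,000·S = 1,649,340,000
S = (1,649,340,000 − 196,374,000) / 42,940,000 = 33.8371 PSU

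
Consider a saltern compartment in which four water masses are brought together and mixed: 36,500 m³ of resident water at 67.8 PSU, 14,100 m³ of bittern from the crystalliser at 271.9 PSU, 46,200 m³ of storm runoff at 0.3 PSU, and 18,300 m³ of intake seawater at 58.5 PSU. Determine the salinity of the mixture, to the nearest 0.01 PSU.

Conserving salt mass:
salt = 36,500×67.8 + 14,100×271.9 + 46,200×0.3 + 18,300×58.5 = 2,474,700 + 3,833,790 + 13,860 + 1,070,550 = 7,392,900
volume = 36,500 + 14,100 + 46,200 + 18,300 = 115,100 m³
S = 7,392,900 / 115,100 = 64.2302 PSU

64.23 PSU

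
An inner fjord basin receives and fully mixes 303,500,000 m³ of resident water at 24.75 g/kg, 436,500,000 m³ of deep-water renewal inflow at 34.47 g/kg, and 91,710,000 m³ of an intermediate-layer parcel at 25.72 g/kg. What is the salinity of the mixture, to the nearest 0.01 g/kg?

Conserving salt mass:
salt = 303,500,000×24.75 + 436,500,000×34.47 + 91,710,000×25.72 = 7,511,625,000 + 15,046,155,000 + 2,358,781,200 = 24,916,561,200
volume = 303,500,000 + 436,500,000 + 91,710,000 = 831,710,000 m³
S = 24,916,561,200 / 831,710,000 = 29.9582 g/kg

29.96 g/kg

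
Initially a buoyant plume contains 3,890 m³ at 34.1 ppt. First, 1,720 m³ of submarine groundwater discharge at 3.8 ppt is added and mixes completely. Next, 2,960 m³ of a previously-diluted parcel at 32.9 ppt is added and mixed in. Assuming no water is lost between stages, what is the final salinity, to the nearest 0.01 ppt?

27.60 ppt

By conservation of dissolved salt,
Initial salt = 3,890×34.1 = 132,649
After stage 1: salt = 132,649 + 1,720×3.8 = 139,185; volume = 5,610 m³; S = 24.81 ppt
After stage 2: salt = 139,185 + 2,960×32.9 = 236,569; volume = 8,570 m³
S = 236,569 / 8,570 = 27.6043 ppt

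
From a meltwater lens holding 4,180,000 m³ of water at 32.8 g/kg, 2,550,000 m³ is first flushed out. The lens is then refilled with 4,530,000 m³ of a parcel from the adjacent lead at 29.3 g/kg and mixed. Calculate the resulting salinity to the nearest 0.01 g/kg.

30.23 g/kg

Remaining after removal: 1,630,000 m³ at 32.8 g/kg (salt = 53,464,000)
After addition: salt = 53,464,000 + 4,530,000×29.3 = 186,193,000; volume = 6,160,000 m³
S = 186,193,000 / 6,160,000 = 30.2261 g/kg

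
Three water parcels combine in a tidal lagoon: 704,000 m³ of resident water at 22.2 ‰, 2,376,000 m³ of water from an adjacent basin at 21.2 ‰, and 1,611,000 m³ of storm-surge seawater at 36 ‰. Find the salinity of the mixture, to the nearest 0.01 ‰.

26.43 ‰

Total salt / total volume:
salt = 704,000×22.2 + 2,376,000×21.2 + 1,611,000×36 = 15,628,800 + 50,371,200 + 57,996,000 = 123,996,000
volume = 704,000 + 2,376,000 + 1,611,000 = 4,691,000 m³
S = 123,996,000 / 4,691,000 = 26.4327 ‰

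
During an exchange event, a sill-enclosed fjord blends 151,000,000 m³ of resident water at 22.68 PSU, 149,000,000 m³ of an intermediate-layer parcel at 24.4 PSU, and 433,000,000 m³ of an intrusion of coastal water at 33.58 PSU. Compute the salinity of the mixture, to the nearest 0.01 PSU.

29.47 PSU

Conserving salt mass:
salt = 151,000,000×22.68 + 149,000,000×24.4 + 433,000,000×33.58 = 3,424,680,000 + 3,635,600,000 + 14,540,140,000 = 21,600,420,000
volume = 151,000,000 + 149,000,000 + 433,000,000 = 733,000,000 m³
S = 21,600,420,000 / 733,000,000 = 29.4685 PSU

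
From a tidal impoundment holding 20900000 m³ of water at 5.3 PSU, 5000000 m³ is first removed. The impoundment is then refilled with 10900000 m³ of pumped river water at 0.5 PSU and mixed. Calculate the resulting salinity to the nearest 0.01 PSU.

3.35 PSU

Remaining after removal: 15,900,000 m³ at 5.3 PSU (salt = 84,270,000)
After addition: salt = 84,270,000 + 10,900,000×0.5 = 89,720,000; volume = 26,800,000 m³
S = 89,720,000 / 26,800,000 = 3.3478 PSU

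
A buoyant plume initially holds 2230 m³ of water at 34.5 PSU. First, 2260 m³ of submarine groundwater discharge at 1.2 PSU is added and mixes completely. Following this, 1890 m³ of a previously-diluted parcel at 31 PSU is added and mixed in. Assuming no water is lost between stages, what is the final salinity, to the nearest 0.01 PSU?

By conservation of dissolved salt,
Initial salt = 2,230×34.5 = 76,935
After stage 1: salt = 76,935 + 2,260×1.2 = 79,647; volume = 4,490 m³; S = 17.739 PSU
After stage 2: salt = 79,647 + 1,890×31 = 138,237; volume = 6,380 m³
S = 138,237 / 6,380 = 21.6672 PSU

21.67 PSU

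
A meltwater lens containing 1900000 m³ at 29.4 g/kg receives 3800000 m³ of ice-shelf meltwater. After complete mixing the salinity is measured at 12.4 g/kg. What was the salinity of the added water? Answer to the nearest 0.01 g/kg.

3.90 g/kg

Salt balance: 1,900,000×29.4 + 3,800,000×S = 5,700,000×12.4
55,860,000 + 3,800,000·S = 70,680,000
S = (70,680,000 − 55,860,000) / 3,800,000 = 3.9 g/kg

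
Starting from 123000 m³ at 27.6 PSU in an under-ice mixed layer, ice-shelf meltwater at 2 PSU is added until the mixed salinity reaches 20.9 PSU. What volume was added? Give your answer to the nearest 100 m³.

Salt balance: 123,000×27.6 + V×2 = (123,000+V)×20.9
3,394,800 + 2V = 2,570,700 + 20.9V
824,100 = 18.9V
V = 43,603.17 m³

43600 m³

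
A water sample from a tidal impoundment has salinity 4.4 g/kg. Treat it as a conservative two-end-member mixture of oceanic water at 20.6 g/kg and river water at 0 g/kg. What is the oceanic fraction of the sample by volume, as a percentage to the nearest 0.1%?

21.4%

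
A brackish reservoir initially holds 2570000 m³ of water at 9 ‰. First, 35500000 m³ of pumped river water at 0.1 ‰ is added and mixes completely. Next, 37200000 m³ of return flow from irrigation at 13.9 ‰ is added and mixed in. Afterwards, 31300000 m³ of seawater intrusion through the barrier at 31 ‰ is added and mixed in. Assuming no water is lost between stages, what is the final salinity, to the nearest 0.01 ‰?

Total salt / total volume:
Initial salt = 2,570,000×9 = 23,130,000
After stage 1: salt = 23,130,000 + 35,500,000×0.1 = 26,680,000; volume = 38,070,000 m³; S = 0.701 ‰
After stage 2: salt = 26,680,000 + 37,200,000×13.9 = 543,760,000; volume = 75,270,000 m³; S = 7.224 ‰
After stage 3: salt = 543,760,000 + 31,300,000×31 = 1,514,060,000; volume = 106,570,000 m³
S = 1,514,060,000 / 106,570,000 = 14.2072 ‰

14.21 ‰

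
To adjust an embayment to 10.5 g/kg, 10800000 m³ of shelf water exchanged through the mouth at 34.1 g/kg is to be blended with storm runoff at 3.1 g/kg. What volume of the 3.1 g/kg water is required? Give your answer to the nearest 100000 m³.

34400000 m³

Salt balance: 10,800,000×34.1 + V×3.1 = (10,800,000+V)×10.5
368,280,000 + 3.1V = 113,400,000 + 10.5V
254,880,000 = 7.4V
V = 34,443,243.24 m³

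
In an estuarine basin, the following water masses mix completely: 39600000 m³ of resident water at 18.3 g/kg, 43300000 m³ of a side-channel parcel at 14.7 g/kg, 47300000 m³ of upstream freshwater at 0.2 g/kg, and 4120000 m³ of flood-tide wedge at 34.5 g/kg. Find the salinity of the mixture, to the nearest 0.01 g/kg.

11.26 g/kg

Mass of salt is conserved:
salt = 39,600,000×18.3 + 43,300,000×14.7 + 47,300,000×0.2 + 4,120,000×34.5 = 724,680,000 + 636,510,000 + 9,460,000 + 142,140,000 = 1,512,790,000
volume = 39,600,000 + 43,300,000 + 47,300,000 + 4,120,000 = 134,320,000 m³
S = 1,512,790,000 / 134,320,000 = 11.2626 g/kg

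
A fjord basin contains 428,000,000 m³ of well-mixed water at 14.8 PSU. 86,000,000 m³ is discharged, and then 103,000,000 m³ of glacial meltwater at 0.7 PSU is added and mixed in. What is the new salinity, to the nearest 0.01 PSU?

11.54 PSU

Remaining after removal: 342,000,000 m³ at 14.8 PSU (salt = 5,061,600,000)
After addition: salt = 5,061,600,000 + 103,000,000×0.7 = 5,133,700,000; volume = 445,000,000 m³
S = 5,133,700,000 / 445,000,000 = 11.5364 PSU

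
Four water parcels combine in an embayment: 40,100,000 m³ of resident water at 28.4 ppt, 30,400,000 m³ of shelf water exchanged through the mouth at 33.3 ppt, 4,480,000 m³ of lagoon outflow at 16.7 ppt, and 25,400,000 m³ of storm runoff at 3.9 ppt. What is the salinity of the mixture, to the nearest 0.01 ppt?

Conserving salt mass:
salt = 40,100,000×28.4 + 30,400,000×33.3 + 4,480,000×16.7 + 25,400,000×3.9 = 1,138,840,000 + 1,012,320,000 + 74,816,000 + 99,060,000 = 2,325,036,000
volume = 40,100,000 + 30,400,000 + 4,480,000 + 25,400,000 = 100,380,000 m³
S = 2,325,036,000 / 100,380,000 = 23.1623 ppt

23.16 ppt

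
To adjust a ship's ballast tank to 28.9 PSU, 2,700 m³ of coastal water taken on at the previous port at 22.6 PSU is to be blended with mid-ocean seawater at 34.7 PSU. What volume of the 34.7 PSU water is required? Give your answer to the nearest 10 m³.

2930 m³

Salt balance: 2,700×22.6 + V×34.7 = (2,700+V)×28.9
61,020 + 34.7V = 78,030 + 28.9V
17,010 = 5.8V
V = 2,932.76 m³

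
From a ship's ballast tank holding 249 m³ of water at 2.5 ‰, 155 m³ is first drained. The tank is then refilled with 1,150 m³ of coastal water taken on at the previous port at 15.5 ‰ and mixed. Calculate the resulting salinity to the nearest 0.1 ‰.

Remaining after removal: 94 m³ at 2.5 ‰ (salt = 235)
After addition: salt = 235 + 1,150×15.5 = 18,060; volume = 1,244 m³
S = 18,060 / 1,244 = 14.5177 ‰

14.5 ‰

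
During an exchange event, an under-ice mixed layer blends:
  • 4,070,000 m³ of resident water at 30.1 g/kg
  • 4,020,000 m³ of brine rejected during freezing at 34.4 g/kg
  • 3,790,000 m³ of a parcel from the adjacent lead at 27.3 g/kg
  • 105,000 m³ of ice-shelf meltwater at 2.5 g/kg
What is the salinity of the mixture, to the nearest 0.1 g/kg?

30.4 g/kg

Weighted by volume,
salt = 4,070,000×30.1 + 4,020,000×34.4 + 3,790,000×27.3 + 105,000×2.5 = 122,507,000 + 138,288,000 + 103,467,000 + 262,500 = 364,524,500
volume = 4,070,000 + 4,020,000 + 3,790,000 + 105,000 = 11,985,000 m³
S = 364,524,500 / 11,985,000 = 30.415 g/kg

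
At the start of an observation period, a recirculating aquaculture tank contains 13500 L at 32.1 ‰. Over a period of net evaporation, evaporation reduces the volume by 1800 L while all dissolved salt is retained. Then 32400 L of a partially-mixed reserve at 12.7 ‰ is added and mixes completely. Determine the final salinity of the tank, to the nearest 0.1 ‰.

After evaporation: salt = 13,500×32.1 = 433,350; volume = 13,500 − 1,800 = 11,700 L
After mixing: salt = 433,350 + 32,400×12.7 = 844,830; volume = 11,700 + 32,400 = 44,100 L
S = 844,830 / 44,100 = 19.1571 ‰

19.2 ‰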